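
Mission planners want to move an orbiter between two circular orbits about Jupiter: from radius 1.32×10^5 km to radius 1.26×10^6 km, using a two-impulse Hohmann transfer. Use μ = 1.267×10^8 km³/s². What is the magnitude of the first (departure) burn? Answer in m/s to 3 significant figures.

Semi-major axis of the transfer orbit: a_t = (1.320×10^5 + 1.260×10^6)/2 = 6.960×10^5 km.
Circular speed at r = 1.320×10^5 km: v_c = √(μ/r) = 30.981 km/s.
Vis-viva on the transfer ellipse at r = 1.320×10^5 km gives v_t = √[μ(2/r − 1/a_t)] = 41.685 km/s.
Δv₁ = |v_t − v_c| = |41.685 − 30.981| = 10.70 km/s.

Δv₁ = 10700 m/s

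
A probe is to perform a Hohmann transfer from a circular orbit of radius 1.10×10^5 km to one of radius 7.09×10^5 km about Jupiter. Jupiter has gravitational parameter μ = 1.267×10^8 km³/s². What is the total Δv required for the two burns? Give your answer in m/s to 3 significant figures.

Δv = 17200 m/s

Semi-major axis of the transfer orbit: a_t = (1.100×10^5 + 7.090×10^5)/2 = 4.095×10^5 km.
At r₁ the circular-orbit speed is v₁ = √(μ/r₁) = 33.94 km/s.
Transfer-orbit speed at r₁ (vis-viva equation): v_p = √[μ(2/r₁ − 1/a_t)] = 44.66 km/s.
First burn Δv₁ = |v_p − v₁| = 10.72 km/s.
Circular speed at r₂: v₂ = √(μ/r₂) = 13.368 km/s.
Transfer-orbit speed at r₂: v_a = √[μ(2/r₂ − 1/a_t)] = 6.9284 km/s.
Second burn Δv₂ = |v₂ − v_a| = 6.440 km/s.
Total Δv = Δv₁ + Δv₂ = 17.16 km/s.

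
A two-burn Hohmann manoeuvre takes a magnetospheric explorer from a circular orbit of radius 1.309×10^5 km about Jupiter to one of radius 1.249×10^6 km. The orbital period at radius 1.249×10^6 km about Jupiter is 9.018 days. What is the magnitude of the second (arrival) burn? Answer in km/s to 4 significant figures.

From Kepler's third law T² = 4π²r³/μ at r = 1.249×10^6 km, T = 9.018 days = 9.018 × 86400 s = 7.791552×10^5 s: μ = 4π²r³/T² = 1.26707×10^8 km³/s².
Transfer-ellipse semi-major axis a_t = (r₁ + r₂)/2 = (1.309×10^5 + 1.249×10^6)/2 = 6.8995×10^5 km.
Circular speed at r = 1.249×10^6 km: v_c = √(μ/r) = 10.072 km/s.
Transfer-orbit speed at the same r (vis-viva, a = a_t): v_t = √[μ(2/r − 1/a_t)] = 4.3871 km/s.
Δv₂ = |v_t − v_c| = |4.3871 − 10.072| = 5.685 km/s.

Δv₂ = 5.685 km/s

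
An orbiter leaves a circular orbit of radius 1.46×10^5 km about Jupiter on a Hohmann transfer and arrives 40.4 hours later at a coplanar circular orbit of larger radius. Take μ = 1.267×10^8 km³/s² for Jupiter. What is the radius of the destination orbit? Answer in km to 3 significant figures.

Transfer time t = 40.4 hours = 1.4544×10^5 s, and t = π√(a_t³/μ).
So a_t = (μ t²/π²)^(1/3) = (1.267×10^8 × (1.4544×10^5)² / π²)^(1/3) = 6.4756×10^5 km.
Since a_t = (r₁ + r₂)/2, r₂ = 2a_t − r₁ = 2×6.4756×10^5 − 1.460×10^5 = 1.14912×10^6 km.

r₂ = 1.15×10^6 km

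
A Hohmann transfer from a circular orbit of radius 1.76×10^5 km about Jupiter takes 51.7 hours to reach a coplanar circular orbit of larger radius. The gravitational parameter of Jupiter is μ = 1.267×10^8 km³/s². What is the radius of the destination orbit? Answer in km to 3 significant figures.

Transfer time t = 51.7 hours = 1.8612×10^5 s, and t = π√(a_t³/μ).
So a_t = (μ t²/π²)^(1/3) = (1.267×10^8 × (1.8612×10^5)² / π²)^(1/3) = 7.6329×10^5 km.
Since a_t = (r₁ + r₂)/2, r₂ = 2a_t − r₁ = 2×7.6329×10^5 − 1.760×10^5 = 1.35058×10^6 km.

r₂ = 1.35×10^6 km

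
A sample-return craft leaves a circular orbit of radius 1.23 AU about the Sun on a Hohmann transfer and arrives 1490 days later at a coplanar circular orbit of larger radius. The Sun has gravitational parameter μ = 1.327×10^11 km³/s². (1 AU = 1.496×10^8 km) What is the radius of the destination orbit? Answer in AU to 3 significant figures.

In km: r₁ = 1.23 × 1.496×10^8 = 1.84008×10^8 km.
Transfer time t = 1490 days = 1.28736×10^8 s, and t = π√(a_t³/μ).
So a_t = (μ t²/π²)^(1/3) = (1.327×10^11 × (1.28736×10^8)² / π²)^(1/3) = 6.0626×10^8 km.
Since a_t = (r₁ + r₂)/2, r₂ = 2a_t − r₁ = 2×6.0626×10^8 − 1.84008×10^8 = 1.028512×10^9 km.
In AU: r₂ = 1.028512×10^9 / 1.496×10^8 = 6.88 AU.

r₂ = 6.88 AU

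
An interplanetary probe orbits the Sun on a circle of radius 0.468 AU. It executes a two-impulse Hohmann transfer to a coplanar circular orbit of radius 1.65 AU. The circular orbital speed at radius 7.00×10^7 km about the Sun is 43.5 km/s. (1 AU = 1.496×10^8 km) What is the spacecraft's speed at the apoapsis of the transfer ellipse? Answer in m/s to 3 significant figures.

From the circular-orbit relation v² = μ/r at r = 7.00×10^7 km: μ = v²r = (43.5)² × 7.00×10^7 = 1.32458×10^11 km³/s².
In km: r₁ = 0.468 × 1.496×10^8 = 7.00128×10^7 km; r₂ = 1.65 × 1.496×10^8 = 2.4684×10^8 km.
The Hohmann ellipse has a_t = (r₁ + r₂)/2 = 1.584264×10^8 km.
At apoapsis, r = 2.4684×10^8 km.
Applying v² = μ(2/r − 1/a_t): v = 15.40 km/s.

v = 15400 m/s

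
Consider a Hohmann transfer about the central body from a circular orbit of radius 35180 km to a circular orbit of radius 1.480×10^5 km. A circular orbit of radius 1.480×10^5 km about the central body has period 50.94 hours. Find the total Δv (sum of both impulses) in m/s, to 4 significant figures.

From Kepler's third law T² = 4π²r³/μ at r = 1.480×10^5 km, T = 50.94 hours = 50.94 × 3600 s = 1.83384×10^5 s: μ = 4π²r³/T² = 3.80559×10^6 km³/s².
Semi-major axis of the transfer orbit: a_t = (35180 + 1.480×10^5)/2 = 91590 km.
At r₁ the circular-orbit speed is v₁ = √(μ/r₁) = 10.4007 km/s.
On the transfer ellipse at r₁, vis-viva gives v_p = √[μ(2/r₁ − 1/a_t)] = 13.2212 km/s.
First burn Δv₁ = |v_p − v₁| = 2.8205 km/s.
Circular speed at r₂: v₂ = √(μ/r₂) = 5.0708 km/s.
Transfer-orbit speed at r₂: v_a = √[μ(2/r₂ − 1/a_t)] = 3.1427 km/s.
Second burn Δv₂ = |v₂ − v_a| = 1.9281 km/s.
Δv = Δv₁ + Δv₂ = 2.8205 + 1.9281 = 4.749 km/s.

Δv = 4749 m/s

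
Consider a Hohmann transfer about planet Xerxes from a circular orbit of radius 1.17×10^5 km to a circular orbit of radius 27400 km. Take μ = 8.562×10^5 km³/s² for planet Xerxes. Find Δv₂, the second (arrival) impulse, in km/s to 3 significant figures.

Transfer-ellipse semi-major axis a_t = (r₁ + r₂)/2 = (1.170×10^5 + 27400)/2 = 72200 km.
On the circular orbit at r = 27400 km, v_c = √(μ/r) = 5.590 km/s.
Transfer-orbit speed at the same r (vis-viva, a = a_t): v_t = √[μ(2/r − 1/a_t)] = 7.116 km/s.
Δv₂ = |v_t − v_c| = |7.116 − 5.590| = 1.526 km/s.

Δv₂ = 1.53 km/s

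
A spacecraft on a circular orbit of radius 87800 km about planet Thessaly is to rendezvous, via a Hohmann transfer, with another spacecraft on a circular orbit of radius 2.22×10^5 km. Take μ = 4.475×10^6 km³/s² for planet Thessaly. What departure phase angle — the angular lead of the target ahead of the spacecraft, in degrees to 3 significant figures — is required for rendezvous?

Transfer-ellipse semi-major axis a_t = (r₁ + r₂)/2 = (87800 + 2.220×10^5)/2 = 1.549×10^5 km.
Transfer time t = π√(a_t³/μ) = 90540 s.
Target angular speed ω₂ = √(μ/r₂³) = 2.022×10^-5 rad/s.
Angle swept by the target during transfer: ω₂·t = 1.831 rad = 104.9°.
Arrival is 180° from departure on the ellipse, so φ = 180° − 104.9° = 75.1°.

φ = 75.1°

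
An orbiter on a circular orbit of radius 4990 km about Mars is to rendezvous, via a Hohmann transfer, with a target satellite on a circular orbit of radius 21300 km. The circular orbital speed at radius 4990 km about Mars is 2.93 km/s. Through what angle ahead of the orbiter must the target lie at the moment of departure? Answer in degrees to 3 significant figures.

φ = 92.7°

From the circular-orbit relation v² = μ/r at r = 4990 km: μ = v²r = (2.93)² × 4990 = 42838.7 km³/s².
Semi-major axis of the transfer orbit: a_t = (4990 + 21300)/2 = 13145 km.
The half-period of the transfer ellipse is t = π√(a_t³/μ) = 22876 s.
The target's mean motion on its circular orbit is ω₂ = √(μ/r₂³) = 6.6581×10^-5 rad/s.
Angle swept by the target during transfer: ω₂·t = 1.5231 rad = 87.27°.
Arrival is 180° from departure on the ellipse, so φ = 180° − 87.27° = 92.7°.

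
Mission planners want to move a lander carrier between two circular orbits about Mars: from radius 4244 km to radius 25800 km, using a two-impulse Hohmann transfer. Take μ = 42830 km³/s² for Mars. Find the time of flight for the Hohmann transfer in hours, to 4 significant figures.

t = 7.764 hours

The Hohmann ellipse has a_t = (r₁ + r₂)/2 = 15022 km.
Half the transfer-orbit period gives t = π√(a_t³/μ) = 27950 s.
Converting: 27950 s ÷ 3600 s/hour = 7.764 hours.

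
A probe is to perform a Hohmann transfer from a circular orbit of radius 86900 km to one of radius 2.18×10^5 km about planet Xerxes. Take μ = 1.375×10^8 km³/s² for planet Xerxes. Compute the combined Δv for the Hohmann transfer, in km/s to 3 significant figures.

Transfer-ellipse semi-major axis a_t = (r₁ + r₂)/2 = (86900 + 2.180×10^5)/2 = 1.5245×10^5 km.
At r₁ the circular-orbit speed is v₁ = √(μ/r₁) = 39.778 km/s.
Transfer-orbit speed at r₁ (vis-viva equation): v_p = √[μ(2/r₁ − 1/a_t)] = 47.567 km/s.
First burn Δv₁ = |v_p − v₁| = 7.789 km/s.
At r₂, v₂ = √(μ/r₂) = 25.114 km/s.
Transfer-orbit speed at r₂: v_a = √[μ(2/r₂ − 1/a_t)] = 18.961 km/s.
Second burn Δv₂ = |v₂ − v_a| = 6.153 km/s.
Total Δv = Δv₁ + Δv₂ = 13.94 km/s.

Δv = 13.9 km/s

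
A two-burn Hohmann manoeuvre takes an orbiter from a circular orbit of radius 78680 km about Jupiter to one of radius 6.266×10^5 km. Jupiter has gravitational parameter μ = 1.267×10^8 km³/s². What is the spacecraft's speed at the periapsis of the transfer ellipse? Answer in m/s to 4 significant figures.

Semi-major axis of the transfer orbit: a_t = (78680 + 6.266×10^5)/2 = 3.5264×10^5 km.
The periapsis of the transfer ellipse is at r = 78680 km.
Applying v² = μ(2/r − 1/a_t): v = 53.49 km/s.

v = 53490 m/s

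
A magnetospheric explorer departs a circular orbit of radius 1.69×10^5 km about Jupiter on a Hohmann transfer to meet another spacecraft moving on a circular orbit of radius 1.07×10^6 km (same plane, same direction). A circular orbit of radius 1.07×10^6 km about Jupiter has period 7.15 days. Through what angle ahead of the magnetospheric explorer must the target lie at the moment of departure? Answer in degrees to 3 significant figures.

From Kepler's third law T² = 4π²r³/μ at r = 1.07×10^6 km, T = 7.15 days = 7.15 × 86400 s = 6.1776×10^5 s: μ = 4π²r³/T² = 1.26728×10^8 km³/s².
Semi-major axis of the transfer orbit: a_t = (1.690×10^5 + 1.070×10^6)/2 = 6.195×10^5 km.
The half-period of the transfer ellipse is t = π√(a_t³/μ) = 1.361×10^5 s.
The target's mean motion on its circular orbit is ω₂ = √(μ/r₂³) = 1.017×10^-5 rad/s.
Angle swept by the target during transfer: ω₂·t = 1.384 rad = 79.30°.
The magnetospheric explorer traverses 180° on the transfer ellipse, so the target must lead by 180° − 79.30° = 101°.

φ = 101°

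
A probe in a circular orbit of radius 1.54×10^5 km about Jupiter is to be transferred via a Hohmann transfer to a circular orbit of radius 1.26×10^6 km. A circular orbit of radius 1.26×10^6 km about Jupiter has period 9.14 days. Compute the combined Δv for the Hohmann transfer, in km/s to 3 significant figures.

Δv = 15.0 km/s

From Kepler's third law T² = 4π²r³/μ at r = 1.26×10^6 km, T = 9.14 days = 9.14 × 86400 s = 7.89696×10^5 s: μ = 4π²r³/T² = 1.26634×10^8 km³/s².
The Hohmann ellipse has a_t = (r₁ + r₂)/2 = 7.070×10^5 km.
Circular speed at r₁: v₁ = √(μ/r₁) = √(1.26634×10^8/1.540×10^5) = 28.676 km/s.
On the transfer ellipse at r₁, vis-viva gives v_p = √[μ(2/r₁ − 1/a_t)] = 38.282 km/s.
First burn Δv₁ = |v_p − v₁| = 9.606 km/s.
Circular speed at r₂: v₂ = √(μ/r₂) = 10.025 km/s.
Transfer-orbit speed at r₂: v_a = √[μ(2/r₂ − 1/a_t)] = 4.6789 km/s.
Second burn Δv₂ = |v₂ − v_a| = 5.346 km/s.
Total Δv = Δv₁ + Δv₂ = 14.95 km/s.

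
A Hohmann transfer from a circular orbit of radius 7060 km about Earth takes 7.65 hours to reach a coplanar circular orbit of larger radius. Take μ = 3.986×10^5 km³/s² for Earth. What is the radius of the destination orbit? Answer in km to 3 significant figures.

Transfer time t = 7.65 hours = 27540 s, and t = π√(a_t³/μ).
So a_t = (μ t²/π²)^(1/3) = (3.986×10^5 × (27540)² / π²)^(1/3) = 31289 km.
Since a_t = (r₁ + r₂)/2, r₂ = 2a_t − r₁ = 2×31289 − 7060 = 55518 km.

r₂ = 55500 km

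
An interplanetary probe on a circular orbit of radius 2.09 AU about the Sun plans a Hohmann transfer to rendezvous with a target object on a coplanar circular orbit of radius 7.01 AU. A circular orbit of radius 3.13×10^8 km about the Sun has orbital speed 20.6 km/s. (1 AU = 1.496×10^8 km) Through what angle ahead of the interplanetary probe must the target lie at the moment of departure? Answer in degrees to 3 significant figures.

φ = 85.9°

From the circular-orbit relation v² = μ/r at r = 3.13×10^8 km: μ = v²r = (20.6)² × 3.13×10^8 = 1.32825×10^11 km³/s².
In km: r₁ = 2.09 × 1.496×10^8 = 3.12664×10^8 km; r₂ = 7.01 × 1.496×10^8 = 1.048696×10^9 km.
The Hohmann ellipse has a_t = (r₁ + r₂)/2 = 6.8068×10^8 km.
Transfer time t = π√(a_t³/μ) = 1.531×10^8 s.
The target's mean motion on its circular orbit is ω₂ = √(μ/r₂³) = 1.073×10^-8 rad/s.
Angle swept by the target during transfer: ω₂·t = 1.6428 rad = 94.13°.
The interplanetary probe traverses 180° on the transfer ellipse, so the target must lead by 180° − 94.13° = 85.9°.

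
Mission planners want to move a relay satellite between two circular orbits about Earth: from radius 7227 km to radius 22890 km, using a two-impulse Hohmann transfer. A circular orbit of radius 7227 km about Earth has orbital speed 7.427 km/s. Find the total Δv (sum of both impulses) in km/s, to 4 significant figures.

Δv = 3.012 km/s

From the circular-orbit relation v² = μ/r at r = 7227 km: μ = v²r = (7.427)² × 7227 = 3.98644×10^5 km³/s².
Semi-major axis of the transfer orbit: a_t = (7227 + 22890)/2 = 15058.5 km.
Circular speed at r₁: v₁ = √(μ/r₁) = √(3.98644×10^5/7227) = 7.427 km/s.
On the transfer ellipse at r₁, vis-viva equation gives v_p = √[μ(2/r₁ − 1/a_t)] = 9.157 km/s.
First burn Δv₁ = |v_p − v₁| = 1.730 km/s.
At r₂, v₂ = √(μ/r₂) = 4.173 km/s.
Transfer-orbit speed at r₂: v_a = √[μ(2/r₂ − 1/a_t)] = 2.891 km/s.
Second burn Δv₂ = |v₂ − v_a| = 1.282 km/s.
Δv = Δv₁ + Δv₂ = 1.730 + 1.282 = 3.012 km/s.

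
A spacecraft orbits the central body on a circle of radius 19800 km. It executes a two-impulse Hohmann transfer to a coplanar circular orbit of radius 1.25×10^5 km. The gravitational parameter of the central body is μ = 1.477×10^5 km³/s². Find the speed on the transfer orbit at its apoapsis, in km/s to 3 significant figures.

v = 0.568 km/s

Transfer-ellipse semi-major axis a_t = (r₁ + r₂)/2 = (19800 + 1.250×10^5)/2 = 72400 km.
The apoapsis of the transfer ellipse is at r = 1.250×10^5 km.
Vis-viva: v = √[μ(2/r − 1/a_t)] = √[1.477×10^5 × (2/1.250×10^5 − 1/72400)] = 0.5685 km/s.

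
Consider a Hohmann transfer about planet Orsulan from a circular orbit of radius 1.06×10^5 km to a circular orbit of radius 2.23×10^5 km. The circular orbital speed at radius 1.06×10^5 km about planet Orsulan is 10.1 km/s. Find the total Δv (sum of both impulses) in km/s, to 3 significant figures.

Δv = 3.03 km/s

From the circular-orbit relation v² = μ/r at r = 1.06×10^5 km: μ = v²r = (10.1)² × 1.06×10^5 = 1.08131×10^7 km³/s².
Semi-major axis of the transfer orbit: a_t = (1.060×10^5 + 2.230×10^5)/2 = 1.645×10^5 km.
Circular speed at r₁: v₁ = √(μ/r₁) = √(1.08131×10^7/1.060×10^5) = 10.1000 km/s.
Transfer-orbit speed at r₁ (vis-viva): v_p = √[μ(2/r₁ − 1/a_t)] = 11.7596 km/s.
First burn Δv₁ = |v_p − v₁| = 1.6596 km/s.
Circular speed at r₂: v₂ = √(μ/r₂) = 6.9634 km/s.
Transfer-orbit speed at r₂: v_a = √[μ(2/r₂ − 1/a_t)] = 5.5897 km/s.
Second burn Δv₂ = |v₂ − v_a| = 1.3737 km/s.
Total Δv = Δv₁ + Δv₂ = 3.033 km/s.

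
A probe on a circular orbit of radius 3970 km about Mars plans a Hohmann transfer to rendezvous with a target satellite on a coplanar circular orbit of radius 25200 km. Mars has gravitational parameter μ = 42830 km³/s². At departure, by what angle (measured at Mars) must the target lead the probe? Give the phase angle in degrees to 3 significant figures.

φ = 101°

Transfer-ellipse semi-major axis a_t = (r₁ + r₂)/2 = (3970 + 25200)/2 = 14585 km.
Transfer time t = π√(a_t³/μ) = 26740 s.
Target angular speed ω₂ = √(μ/r₂³) = 5.173×10^-5 rad/s.
Angle swept by the target during transfer: ω₂·t = 1.3833 rad = 79.26°.
Arrival is 180° from departure on the ellipse, so φ = 180° − 79.26° = 101°.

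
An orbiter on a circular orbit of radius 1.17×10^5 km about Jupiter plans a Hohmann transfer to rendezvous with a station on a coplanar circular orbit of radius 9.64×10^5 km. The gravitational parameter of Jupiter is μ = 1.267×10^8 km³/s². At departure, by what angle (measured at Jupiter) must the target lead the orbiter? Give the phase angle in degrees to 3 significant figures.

φ = 104°

The Hohmann ellipse has a_t = (r₁ + r₂)/2 = 5.405×10^5 km.
Transfer time t = π√(a_t³/μ) = 1.109×10^5 s.
The target's mean motion on its circular orbit is ω₂ = √(μ/r₂³) = 1.189×10^-5 rad/s.
Angle swept by the target during transfer: ω₂·t = 1.319 rad = 75.57°.
The orbiter traverses 180° on the transfer ellipse, so the target must lead by 180° − 75.57° = 104°.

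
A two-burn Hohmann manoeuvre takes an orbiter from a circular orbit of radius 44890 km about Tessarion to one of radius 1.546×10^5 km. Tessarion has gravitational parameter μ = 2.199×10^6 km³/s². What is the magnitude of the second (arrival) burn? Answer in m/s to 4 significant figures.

Transfer-ellipse semi-major axis a_t = (r₁ + r₂)/2 = (44890 + 1.546×10^5)/2 = 99745 km.
Circular speed at r = 1.546×10^5 km: v_c = √(μ/r) = 3.771 km/s.
Transfer-orbit speed at the same r (vis-viva, a = a_t): v_t = √[μ(2/r − 1/a_t)] = 2.530 km/s.
Δv₂ = |v_t − v_c| = |2.530 − 3.771| = 1.241 km/s.

Δv₂ = 1241 m/s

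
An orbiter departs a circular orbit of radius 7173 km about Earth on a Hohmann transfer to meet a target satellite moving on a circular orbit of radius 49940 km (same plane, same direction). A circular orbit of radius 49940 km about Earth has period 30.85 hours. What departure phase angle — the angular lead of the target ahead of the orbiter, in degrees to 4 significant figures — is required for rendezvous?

From Kepler's third law T² = 4π²r³/μ at r = 49940 km, T = 30.85 hours = 30.85 × 3600 s = 1.1106×10^5 s: μ = 4π²r³/T² = 3.98648×10^5 km³/s².
Transfer-ellipse semi-major axis a_t = (r₁ + r₂)/2 = (7173 + 49940)/2 = 28556.5 km.
The half-period of the transfer ellipse is t = π√(a_t³/μ) = 24011 s.
Target angular speed ω₂ = √(μ/r₂³) = 5.6575×10^-5 rad/s.
Angle swept by the target during transfer: ω₂·t = 1.3584 rad = 77.83°.
Arrival is 180° from departure on the ellipse, so φ = 180° − 77.83° = 102.2°.

φ = 102.2°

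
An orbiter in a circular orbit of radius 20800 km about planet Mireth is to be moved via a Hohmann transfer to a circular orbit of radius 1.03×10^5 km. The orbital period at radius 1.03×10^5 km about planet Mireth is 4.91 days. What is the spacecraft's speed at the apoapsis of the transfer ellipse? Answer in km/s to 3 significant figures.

v = 0.884 km/s

From Kepler's third law T² = 4π²r³/μ at r = 1.03×10^5 km, T = 4.91 days = 4.91 × 86400 s = 4.24224×10^5 s: μ = 4π²r³/T² = 2.39707×10^5 km³/s².
The Hohmann ellipse has a_t = (r₁ + r₂)/2 = 61900 km.
The apoapsis of the transfer ellipse is at r = 1.030×10^5 km.
Vis-viva: v = √[μ(2/r − 1/a_t)] = √[2.39707×10^5 × (2/1.030×10^5 − 1/61900)] = 0.8843 km/s.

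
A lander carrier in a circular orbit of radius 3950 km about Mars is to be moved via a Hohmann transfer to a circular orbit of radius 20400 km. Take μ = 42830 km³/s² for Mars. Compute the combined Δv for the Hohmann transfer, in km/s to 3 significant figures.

The Hohmann ellipse has a_t = (r₁ + r₂)/2 = 12175 km.
Circular speed at r₁: v₁ = √(μ/r₁) = √(42830/3950) = 3.2929 km/s.
On the transfer ellipse at r₁, v² = μ(2/r − 1/a) gives v_p = √[μ(2/r₁ − 1/a_t)] = 4.2624 km/s.
First burn Δv₁ = |v_p − v₁| = 0.9695 km/s.
Circular speed at r₂: v₂ = √(μ/r₂) = 1.44897 km/s.
Transfer-orbit speed at r₂: v_a = √[μ(2/r₂ − 1/a_t)] = 0.825321 km/s.
Second burn Δv₂ = |v₂ − v_a| = 0.6236 km/s.
Δv = Δv₁ + Δv₂ = 0.9695 + 0.6236 = 1.593 km/s.

Δv = 1.59 km/s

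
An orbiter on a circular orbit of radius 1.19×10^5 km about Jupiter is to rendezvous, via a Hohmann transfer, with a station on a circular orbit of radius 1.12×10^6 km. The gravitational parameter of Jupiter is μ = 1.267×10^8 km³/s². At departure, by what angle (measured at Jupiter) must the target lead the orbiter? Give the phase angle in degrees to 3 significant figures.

φ = 106°

The Hohmann ellipse has a_t = (r₁ + r₂)/2 = 6.195×10^5 km.
Transfer time t = π√(a_t³/μ) = 1.361×10^5 s.
Target angular speed ω₂ = √(μ/r₂³) = 9.496×10^-6 rad/s.
Angle swept by the target during transfer: ω₂·t = 1.2924 rad = 74.05°.
Arrival is 180° from departure on the ellipse, so φ = 180° − 74.05° = 106°.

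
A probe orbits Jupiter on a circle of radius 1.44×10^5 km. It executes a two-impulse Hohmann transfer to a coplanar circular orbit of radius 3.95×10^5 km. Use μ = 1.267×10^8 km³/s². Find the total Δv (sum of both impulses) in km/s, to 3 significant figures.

Transfer-ellipse semi-major axis a_t = (r₁ + r₂)/2 = (1.440×10^5 + 3.950×10^5)/2 = 2.695×10^5 km.
Circular speed at r₁: v₁ = √(μ/r₁) = √(1.267×10^8/1.440×10^5) = 29.6625 km/s.
On the transfer ellipse at r₁, vis-viva gives v_p = √[μ(2/r₁ − 1/a_t)] = 35.9109 km/s.
First burn Δv₁ = |v_p − v₁| = 6.248 km/s.
Circular speed at r₂: v₂ = √(μ/r₂) = 17.910 km/s.
Transfer-orbit speed at r₂: v_a = √[μ(2/r₂ − 1/a_t)] = 13.092 km/s.
Second burn Δv₂ = |v₂ − v_a| = 4.818 km/s.
Δv = Δv₁ + Δv₂ = 6.248 + 4.818 = 11.07 km/s.

Δv = 11.1 km/s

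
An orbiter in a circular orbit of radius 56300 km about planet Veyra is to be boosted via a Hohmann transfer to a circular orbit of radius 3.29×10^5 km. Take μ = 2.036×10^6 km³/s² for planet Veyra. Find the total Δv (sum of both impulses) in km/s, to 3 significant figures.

Δv = 2.99 km/s

The Hohmann ellipse has a_t = (r₁ + r₂)/2 = 1.9265×10^5 km.
Circular speed at r₁: v₁ = √(μ/r₁) = √(2.036×10^6/56300) = 6.014 km/s.
On the transfer ellipse at r₁, vis-viva equation gives v_p = √[μ(2/r₁ − 1/a_t)] = 7.859 km/s.
First burn Δv₁ = |v_p − v₁| = 1.845 km/s.
Circular speed at r₂: v₂ = √(μ/r₂) = 2.488 km/s.
Transfer-orbit speed at r₂: v_a = √[μ(2/r₂ − 1/a_t)] = 1.345 km/s.
Second burn Δv₂ = |v₂ − v_a| = 1.143 km/s.
Total Δv = Δv₁ + Δv₂ = 2.988 km/s.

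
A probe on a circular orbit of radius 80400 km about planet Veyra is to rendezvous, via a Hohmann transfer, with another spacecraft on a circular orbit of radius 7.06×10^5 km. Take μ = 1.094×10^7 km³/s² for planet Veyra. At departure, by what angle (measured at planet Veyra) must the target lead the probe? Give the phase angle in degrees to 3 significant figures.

φ = 105°

Semi-major axis of the transfer orbit: a_t = (80400 + 7.060×10^5)/2 = 3.932×10^5 km.
The half-period of the transfer ellipse is t = π√(a_t³/μ) = 2.34186×10^5 s.
Target angular speed ω₂ = √(μ/r₂³) = 5.57573×10^-6 rad/s.
Angle swept by the target during transfer: ω₂·t = 1.30576 rad = 74.81°.
The probe traverses 180° on the transfer ellipse, so the target must lead by 180° − 74.81° = 105°.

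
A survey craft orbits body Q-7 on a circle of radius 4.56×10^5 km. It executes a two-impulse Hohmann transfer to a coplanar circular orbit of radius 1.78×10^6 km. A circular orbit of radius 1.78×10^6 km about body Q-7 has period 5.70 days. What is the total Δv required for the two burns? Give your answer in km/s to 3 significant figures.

From Kepler's third law T² = 4π²r³/μ at r = 1.78×10^6 km, T = 5.70 days = 5.70 × 86400 s = 4.9248×10^5 s: μ = 4π²r³/T² = 9.18000×10^8 km³/s².
Transfer-ellipse semi-major axis a_t = (r₁ + r₂)/2 = (4.560×10^5 + 1.780×10^6)/2 = 1.118×10^6 km.
At r₁ the circular-orbit speed is v₁ = √(μ/r₁) = 44.8682 km/s.
On the transfer ellipse at r₁, vis-viva equation gives v_p = √[μ(2/r₁ − 1/a_t)] = 56.6145 km/s.
First burn Δv₁ = |v_p − v₁| = 11.746 km/s.
Circular speed at r₂: v₂ = √(μ/r₂) = 22.7097 km/s.
Transfer-orbit speed at r₂: v_a = √[μ(2/r₂ − 1/a_t)] = 14.5035 km/s.
Second burn Δv₂ = |v₂ − v_a| = 8.2062 km/s.
Total Δv = Δv₁ + Δv₂ = 19.95 km/s.

Δv = 20.0 km/s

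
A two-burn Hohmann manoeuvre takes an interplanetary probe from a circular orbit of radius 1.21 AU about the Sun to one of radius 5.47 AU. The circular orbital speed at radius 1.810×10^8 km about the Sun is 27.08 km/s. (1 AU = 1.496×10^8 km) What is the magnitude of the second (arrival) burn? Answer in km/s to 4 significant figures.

Δv₂ = 5.070 km/s

From the circular-orbit relation v² = μ/r at r = 1.810×10^8 km: μ = v²r = (27.08)² × 1.810×10^8 = 1.32732×10^11 km³/s².
In km: r₁ = 1.21 × 1.496×10^8 = 1.81016×10^8 km; r₂ = 5.47 × 1.496×10^8 = 8.18312×10^8 km.
The Hohmann ellipse has a_t = (r₁ + r₂)/2 = 4.99664×10^8 km.
Circular speed at r = 8.18312×10^8 km: v_c = √(μ/r) = 12.736 km/s.
Vis-viva on the transfer ellipse at r = 8.18312×10^8 km gives v_t = √[μ(2/r − 1/a_t)] = 7.6656 km/s.
Δv₂ = |v_t − v_c| = |7.6656 − 12.736| = 5.070 km/s.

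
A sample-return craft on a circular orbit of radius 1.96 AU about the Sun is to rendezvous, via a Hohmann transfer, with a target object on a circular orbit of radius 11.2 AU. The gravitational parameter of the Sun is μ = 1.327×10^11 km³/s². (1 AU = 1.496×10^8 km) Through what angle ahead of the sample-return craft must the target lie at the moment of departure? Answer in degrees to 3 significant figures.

φ = 98.9°

In km: r₁ = 1.96 × 1.496×10^8 = 2.93216×10^8 km; r₂ = 11.2 × 1.496×10^8 = 1.67552×10^9 km.
The Hohmann ellipse has a_t = (r₁ + r₂)/2 = 9.84368×10^8 km.
The half-period of the transfer ellipse is t = π√(a_t³/μ) = 2.6635×10^8 s.
The target's mean motion on its circular orbit is ω₂ = √(μ/r₂³) = 5.3114×10^-9 rad/s.
Angle swept by the target during transfer: ω₂·t = 1.4147 rad = 81.06°.
The sample-return craft traverses 180° on the transfer ellipse, so the target must lead by 180° − 81.06° = 98.9°.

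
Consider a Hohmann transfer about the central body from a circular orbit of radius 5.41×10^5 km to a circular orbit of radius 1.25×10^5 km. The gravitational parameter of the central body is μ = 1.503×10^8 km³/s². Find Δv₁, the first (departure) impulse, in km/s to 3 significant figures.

Δv₁ = 6.46 km/s

The Hohmann ellipse has a_t = (r₁ + r₂)/2 = 3.330×10^5 km.
On the circular orbit at r = 5.410×10^5 km, v_c = √(μ/r) = 16.668 km/s.
Transfer-orbit speed at the same r (vis-viva, a = a_t): v_t = √[μ(2/r − 1/a_t)] = 10.212 km/s.
Δv₁ = |v_t − v_c| = |10.212 − 16.668| = 6.456 km/s.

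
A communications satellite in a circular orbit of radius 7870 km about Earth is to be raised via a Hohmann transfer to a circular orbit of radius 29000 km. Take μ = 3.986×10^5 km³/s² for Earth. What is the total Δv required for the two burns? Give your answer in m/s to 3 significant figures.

Semi-major axis of the transfer orbit: a_t = (7870 + 29000)/2 = 18435 km.
Circular speed at r₁: v₁ = √(μ/r₁) = √(3.986×10^5/7870) = 7.117 km/s.
Transfer-orbit speed at r₁ (vis-viva): v_p = √[μ(2/r₁ − 1/a_t)] = 8.926 km/s.
First burn Δv₁ = |v_p − v₁| = 1.809 km/s.
Circular speed at r₂: v₂ = √(μ/r₂) = 3.707 km/s.
Transfer-orbit speed at r₂: v_a = √[μ(2/r₂ − 1/a_t)] = 2.422 km/s.
Second burn Δv₂ = |v₂ − v_a| = 1.285 km/s.
Δv = Δv₁ + Δv₂ = 1.809 + 1.285 = 3.094 km/s.

Δv = 3090 m/s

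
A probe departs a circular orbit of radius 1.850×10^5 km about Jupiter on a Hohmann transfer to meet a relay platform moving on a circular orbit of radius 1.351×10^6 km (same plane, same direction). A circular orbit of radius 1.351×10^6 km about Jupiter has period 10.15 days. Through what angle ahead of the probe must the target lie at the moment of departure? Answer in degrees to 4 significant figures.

φ = 102.9°

From Kepler's third law T² = 4π²r³/μ at r = 1.351×10^6 km, T = 10.15 days = 10.15 × 86400 s = 8.7696×10^5 s: μ = 4π²r³/T² = 1.26580×10^8 km³/s².
The Hohmann ellipse has a_t = (r₁ + r₂)/2 = 7.680×10^5 km.
The half-period of the transfer ellipse is t = π√(a_t³/μ) = 1.8794×10^5 s.
The target's mean motion on its circular orbit is ω₂ = √(μ/r₂³) = 7.1647×10^-6 rad/s.
Angle swept by the target during transfer: ω₂·t = 1.3465 rad = 77.149°.
Arrival is 180° from departure on the ellipse, so φ = 180° − 77.149° = 102.9°.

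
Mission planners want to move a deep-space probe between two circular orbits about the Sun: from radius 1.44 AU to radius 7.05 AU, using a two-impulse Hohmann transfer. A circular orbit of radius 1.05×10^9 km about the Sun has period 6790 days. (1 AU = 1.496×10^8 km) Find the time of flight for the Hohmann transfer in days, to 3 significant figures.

From Kepler's third law T² = 4π²r³/μ at r = 1.05×10^9 km, T = 6790 days = 6790 × 86400 s = 5.86656×10^8 s: μ = 4π²r³/T² = 1.32789×10^11 km³/s².
In km: r₁ = 1.44 × 1.496×10^8 = 2.15424×10^8 km; r₂ = 7.05 × 1.496×10^8 = 1.05468×10^9 km.
The Hohmann ellipse has a_t = (r₁ + r₂)/2 = 6.35052×10^8 km.
Half the transfer-orbit period gives t = π√(a_t³/μ) = 1.380×10^8 s.
Converting: 1.380×10^8 s ÷ 86400 s/day = 1600 days.

t = 1600 days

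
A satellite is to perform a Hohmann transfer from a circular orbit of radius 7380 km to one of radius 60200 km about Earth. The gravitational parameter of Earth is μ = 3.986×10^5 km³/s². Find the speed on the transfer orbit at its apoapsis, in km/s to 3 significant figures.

v = 1.20 km/s

Transfer-ellipse semi-major axis a_t = (r₁ + r₂)/2 = (7380 + 60200)/2 = 33790 km.
At apoapsis, r = 60200 km.
Vis-viva: v = √[μ(2/r − 1/a_t)] = √[3.986×10^5 × (2/60200 − 1/33790)] = 1.203 km/s.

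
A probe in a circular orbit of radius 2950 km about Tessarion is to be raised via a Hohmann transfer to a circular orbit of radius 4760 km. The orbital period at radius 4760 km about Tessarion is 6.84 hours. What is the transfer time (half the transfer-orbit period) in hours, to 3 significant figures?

From Kepler's third law T² = 4π²r³/μ at r = 4760 km, T = 6.84 hours = 6.84 × 3600 s = 24624 s: μ = 4π²r³/T² = 7022.04 km³/s².
Semi-major axis of the transfer orbit: a_t = (2950 + 4760)/2 = 3855 km.
Half the transfer-orbit period gives t = π√(a_t³/μ) = 8973 s.
Converting: 8973 s ÷ 3600 s/hour = 2.49 hours.

t = 2.49 hours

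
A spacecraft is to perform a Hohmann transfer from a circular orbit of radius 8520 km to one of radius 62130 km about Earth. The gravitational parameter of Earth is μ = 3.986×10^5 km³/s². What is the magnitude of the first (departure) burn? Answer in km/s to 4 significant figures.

Transfer-ellipse semi-major axis a_t = (r₁ + r₂)/2 = (8520 + 62130)/2 = 35325 km.
Circular speed at r = 8520 km: v_c = √(μ/r) = 6.840 km/s.
Transfer-orbit speed at the same r (vis-viva, a = a_t): v_t = √[μ(2/r − 1/a_t)] = 9.071 km/s.
Δv₁ = |v_t − v_c| = |9.071 − 6.840| = 2.231 km/s.

Δv₁ = 2.231 km/s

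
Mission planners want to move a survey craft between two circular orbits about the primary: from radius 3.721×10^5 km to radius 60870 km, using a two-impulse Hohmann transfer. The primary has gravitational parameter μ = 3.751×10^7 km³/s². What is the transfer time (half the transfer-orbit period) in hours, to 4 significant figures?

t = 14.35 hours

Transfer-ellipse semi-major axis a_t = (r₁ + r₂)/2 = (3.721×10^5 + 60870)/2 = 2.16485×10^5 km.
Transfer time t = π√(a_t³/μ) = π√((2.16485×10^5)³ / 3.751×10^7) = 51670 s.
Converting: 51670 s ÷ 3600 s/hour = 14.35 hours.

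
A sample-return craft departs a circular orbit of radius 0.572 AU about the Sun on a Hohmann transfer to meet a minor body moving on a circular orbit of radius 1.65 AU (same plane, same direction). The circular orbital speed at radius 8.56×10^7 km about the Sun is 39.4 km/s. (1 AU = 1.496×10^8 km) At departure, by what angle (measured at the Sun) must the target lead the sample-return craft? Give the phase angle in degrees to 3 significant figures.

From the circular-orbit relation v² = μ/r at r = 8.56×10^7 km: μ = v²r = (39.4)² × 8.56×10^7 = 1.32882×10^11 km³/s².
In km: r₁ = 0.572 × 1.496×10^8 = 8.55712×10^7 km; r₂ = 1.65 × 1.496×10^8 = 2.4684×10^8 km.
Transfer-ellipse semi-major axis a_t = (r₁ + r₂)/2 = (8.55712×10^7 + 2.4684×10^8)/2 = 1.662056×10^8 km.
The half-period of the transfer ellipse is t = π√(a_t³/μ) = 1.84665×10^7 s.
Target angular speed ω₂ = √(μ/r₂³) = 9.39961×10^-8 rad/s.
Angle swept by the target during transfer: ω₂·t = 1.73578 rad = 99.453°.
The sample-return craft traverses 180° on the transfer ellipse, so the target must lead by 180° − 99.453° = 80.5°.

φ = 80.5°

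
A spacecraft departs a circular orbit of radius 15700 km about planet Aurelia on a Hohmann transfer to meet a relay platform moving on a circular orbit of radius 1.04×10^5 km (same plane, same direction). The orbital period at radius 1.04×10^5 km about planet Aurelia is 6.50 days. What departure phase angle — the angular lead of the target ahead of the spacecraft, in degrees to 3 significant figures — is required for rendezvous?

φ = 101°

From Kepler's third law T² = 4π²r³/μ at r = 1.04×10^5 km, T = 6.50 days = 6.50 × 86400 s = 5.616×10^5 s: μ = 4π²r³/T² = 1.40801×10^5 km³/s².
Transfer-ellipse semi-major axis a_t = (r₁ + r₂)/2 = (15700 + 1.040×10^5)/2 = 59850 km.
The half-period of the transfer ellipse is t = π√(a_t³/μ) = 1.2259×10^5 s.
The target's mean motion on its circular orbit is ω₂ = √(μ/r₂³) = 1.1188×10^-5 rad/s.
Angle swept by the target during transfer: ω₂·t = 1.3715 rad = 78.58°.
The spacecraft traverses 180° on the transfer ellipse, so the target must lead by 180° − 78.58° = 101°.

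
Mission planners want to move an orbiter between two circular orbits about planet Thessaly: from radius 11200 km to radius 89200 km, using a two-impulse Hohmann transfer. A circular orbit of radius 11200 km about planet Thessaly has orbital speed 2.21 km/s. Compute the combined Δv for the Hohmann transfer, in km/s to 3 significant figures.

Δv = 1.15 km/s

From the circular-orbit relation v² = μ/r at r = 11200 km: μ = v²r = (2.21)² × 11200 = 54701.9 km³/s².
The Hohmann ellipse has a_t = (r₁ + r₂)/2 = 50200 km.
Circular speed at r₁: v₁ = √(μ/r₁) = √(54701.9/11200) = 2.2100 km/s.
On the transfer ellipse at r₁, vis-viva gives v_p = √[μ(2/r₁ − 1/a_t)] = 2.9459 km/s.
First burn Δv₁ = |v_p − v₁| = 0.7359 km/s.
Circular speed at r₂: v₂ = √(μ/r₂) = 0.7831 km/s.
Transfer-orbit speed at r₂: v_a = √[μ(2/r₂ − 1/a_t)] = 0.3699 km/s.
Second burn Δv₂ = |v₂ − v_a| = 0.4132 km/s.
Δv = Δv₁ + Δv₂ = 0.7359 + 0.4132 = 1.149 km/s.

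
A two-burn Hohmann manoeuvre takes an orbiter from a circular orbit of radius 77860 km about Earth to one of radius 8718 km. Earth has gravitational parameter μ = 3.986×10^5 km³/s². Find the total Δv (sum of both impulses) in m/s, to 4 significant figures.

Δv = 3554 m/s

The Hohmann ellipse has a_t = (r₁ + r₂)/2 = 43289 km.
Circular speed at r₁: v₁ = √(μ/r₁) = √(3.986×10^5/77860) = 2.2626 km/s.
Transfer-orbit speed at r₁ (vis-viva equation): v_a = √[μ(2/r₁ − 1/a_t)] = 1.0154 km/s.
First burn Δv₁ = |v_a − v₁| = 1.247 km/s.
At r₂, v₂ = √(μ/r₂) = 6.7618 km/s.
Transfer-orbit speed at r₂: v_p = √[μ(2/r₂ − 1/a_t)] = 9.0684 km/s.
Second burn Δv₂ = |v₂ − v_p| = 2.307 km/s.
Δv = Δv₁ + Δv₂ = 1.247 + 2.307 = 3.554 km/s.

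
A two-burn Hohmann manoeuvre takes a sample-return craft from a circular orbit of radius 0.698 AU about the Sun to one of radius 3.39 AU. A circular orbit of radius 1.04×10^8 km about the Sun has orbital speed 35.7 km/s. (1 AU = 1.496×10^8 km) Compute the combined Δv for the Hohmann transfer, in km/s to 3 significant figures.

From the circular-orbit relation v² = μ/r at r = 1.04×10^8 km: μ = v²r = (35.7)² × 1.04×10^8 = 1.32547×10^11 km³/s².
In km: r₁ = 0.698 × 1.496×10^8 = 1.044208×10^8 km; r₂ = 3.39 × 1.496×10^8 = 5.07144×10^8 km.
The Hohmann ellipse has a_t = (r₁ + r₂)/2 = 3.057824×10^8 km.
At r₁ the circular-orbit speed is v₁ = √(μ/r₁) = 35.63 km/s.
On the transfer ellipse at r₁, vis-viva equation gives v_p = √[μ(2/r₁ − 1/a_t)] = 45.88 km/s.
First burn Δv₁ = |v_p − v₁| = 10.25 km/s.
At r₂, v₂ = √(μ/r₂) = 16.1666 km/s.
Transfer-orbit speed at r₂: v_a = √[μ(2/r₂ − 1/a_t)] = 9.44727 km/s.
Second burn Δv₂ = |v₂ − v_a| = 6.719 km/s.
Δv = Δv₁ + Δv₂ = 10.25 + 6.719 = 16.97 km/s.

Δv = 17.0 km/s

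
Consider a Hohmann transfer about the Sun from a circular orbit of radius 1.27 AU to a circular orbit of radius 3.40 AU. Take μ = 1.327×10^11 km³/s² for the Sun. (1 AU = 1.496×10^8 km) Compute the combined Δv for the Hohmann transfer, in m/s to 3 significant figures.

Δv = 9700 m/s

In km: r₁ = 1.27 × 1.496×10^8 = 1.89992×10^8 km; r₂ = 3.40 × 1.496×10^8 = 5.0864×10^8 km.
Semi-major axis of the transfer orbit: a_t = (1.89992×10^8 + 5.0864×10^8)/2 = 3.49316×10^8 km.
Circular speed at r₁: v₁ = √(μ/r₁) = √(1.327×10^11/1.89992×10^8) = 26.42821 km/s.
Transfer-orbit speed at r₁ (vis-viva equation): v_p = √[μ(2/r₁ − 1/a_t)] = 31.89068 km/s.
First burn Δv₁ = |v_p − v₁| = 5.46247 km/s.
At r₂, v₂ = √(μ/r₂) = 16.15215 km/s.
Transfer-orbit speed at r₂: v_a = √[μ(2/r₂ − 1/a_t)] = 11.91211 km/s.
Second burn Δv₂ = |v₂ − v_a| = 4.24004 km/s.
Δv = Δv₁ + Δv₂ = 5.46247 + 4.24004 = 9.703 km/s.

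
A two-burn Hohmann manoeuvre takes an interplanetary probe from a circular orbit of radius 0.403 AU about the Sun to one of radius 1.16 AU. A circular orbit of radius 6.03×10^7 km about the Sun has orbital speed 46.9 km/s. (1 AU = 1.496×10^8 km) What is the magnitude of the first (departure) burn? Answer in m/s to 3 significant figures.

Δv₁ = 10200 m/s

From the circular-orbit relation v² = μ/r at r = 6.03×10^7 km: μ = v²r = (46.9)² × 6.03×10^7 = 1.32636×10^11 km³/s².
In km: r₁ = 0.403 × 1.496×10^8 = 6.02888×10^7 km; r₂ = 1.16 × 1.496×10^8 = 1.73536×10^8 km.
Transfer-ellipse semi-major axis a_t = (r₁ + r₂)/2 = (6.02888×10^7 + 1.73536×10^8)/2 = 1.169124×10^8 km.
Circular speed at r = 6.02888×10^7 km: v_c = √(μ/r) = 46.90 km/s.
Transfer-orbit speed at the same r (vis-viva, a = a_t): v_t = √[μ(2/r − 1/a_t)] = 57.14 km/s.
Δv₁ = |v_t − v_c| = |57.14 − 46.90| = 10.24 km/s.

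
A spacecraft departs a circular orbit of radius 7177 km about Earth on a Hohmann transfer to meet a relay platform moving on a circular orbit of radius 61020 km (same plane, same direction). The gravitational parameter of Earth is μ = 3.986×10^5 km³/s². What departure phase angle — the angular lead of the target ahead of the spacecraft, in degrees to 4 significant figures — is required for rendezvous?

The Hohmann ellipse has a_t = (r₁ + r₂)/2 = 34098.5 km.
Transfer time t = π√(a_t³/μ) = 31332 s.
The target's mean motion on its circular orbit is ω₂ = √(μ/r₂³) = 4.1885×10^-5 rad/s.
Angle swept by the target during transfer: ω₂·t = 1.3123 rad = 75.19°.
Arrival is 180° from departure on the ellipse, so φ = 180° − 75.19° = 104.8°.

φ = 104.8°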